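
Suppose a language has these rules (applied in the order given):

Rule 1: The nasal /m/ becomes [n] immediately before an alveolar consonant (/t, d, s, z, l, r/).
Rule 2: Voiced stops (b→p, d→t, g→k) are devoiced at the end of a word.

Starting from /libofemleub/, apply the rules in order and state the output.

Rule 1 (nasal place assimilation): /m/ precedes the alveolar consonant /l/, so it assimilates in place to [n]. /libofemleub/ → libofenleub.
Rule 2 (final devoicing): /b/ is a voiced stop in word-final position, so it devoices to [p]. /libofenleub/ → libofenleup.

libofenleup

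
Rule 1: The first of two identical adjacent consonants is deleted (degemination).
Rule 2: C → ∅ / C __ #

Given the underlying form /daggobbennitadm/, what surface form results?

dagobenitad

Rule 1 (degemination): /gg/ is a geminate; the first /g/ deletes. /bb/ is a geminate; the first /b/ deletes. /nn/ is a geminate; the first /n/ deletes. /daggobbennitadm/ → dagobenitadm.
Rule 2 (final cluster simplification): /m/ is the second consonant of a word-final cluster /dm/, so it deletes. /dagobenitadm/ → dagobenitad.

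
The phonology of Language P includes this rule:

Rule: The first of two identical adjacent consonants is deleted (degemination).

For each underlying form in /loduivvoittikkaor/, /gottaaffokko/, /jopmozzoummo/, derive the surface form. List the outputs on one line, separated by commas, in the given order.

loduivoitikaor, gotaafoko, jopmozoumo

/loduivvoittikkaor/: /vv/ is a geminate; the first /v/ deletes. /tt/ is a geminate; the first /t/ deletes. /kk/ is a geminate; the first /k/ deletes. → [loduivoitikaor].
/gottaaffokko/: /tt/ is a geminate; the first /t/ deletes. /ff/ is a geminate; the first /f/ deletes. /kk/ is a geminate; the first /k/ deletes. → [gotaafoko].
/jopmozzoummo/: /zz/ is a geminate; the first /z/ deletes. /mm/ is a geminate; the first /m/ deletes. → [jopmozoumo].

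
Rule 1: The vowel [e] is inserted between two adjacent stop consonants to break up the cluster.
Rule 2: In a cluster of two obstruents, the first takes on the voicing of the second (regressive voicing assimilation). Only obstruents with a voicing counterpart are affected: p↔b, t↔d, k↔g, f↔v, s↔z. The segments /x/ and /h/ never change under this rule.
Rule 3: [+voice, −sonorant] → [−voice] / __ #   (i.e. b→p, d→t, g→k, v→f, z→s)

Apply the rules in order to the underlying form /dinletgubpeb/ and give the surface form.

dinletegubepep

Rule 1 (stop-cluster e-epenthesis): /t/ and /g/ form a stop–stop cluster, so [e] is inserted between them. /b/ and /p/ form a stop–stop cluster, so [e] is inserted between them. /dinletgubpeb/ → dinletegubepeb.
Rule 2 (regressive voicing assimilation): no segment meets the environment; /dinletegubepeb/ is unchanged.
Rule 3 (final devoicing): /b/ is a voiced obstruent in word-final position, so it devoices to [p]. /dinletegubepeb/ → dinletegubepep.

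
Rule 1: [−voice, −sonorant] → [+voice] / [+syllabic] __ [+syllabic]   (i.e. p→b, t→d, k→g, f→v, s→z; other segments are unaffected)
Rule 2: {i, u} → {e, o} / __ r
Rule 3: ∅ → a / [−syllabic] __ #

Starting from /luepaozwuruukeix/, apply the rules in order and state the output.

luebaozworuugeixa

Rule 1 (intervocalic voicing): /p/ is a voiceless obstruent between vowels /e/ and /a/, so it voices to [b]. /k/ is a voiceless obstruent between vowels /u/ and /e/, so it voices to [g]. /luepaozwuruukeix/ → luebaozwuruugeix.
Rule 2 (pre-rhotic lowering): /u/ is a high vowel immediately before /r/, so it lowers to [o]. /luebaozwuruugeix/ → luebaozworuugeix.
Rule 3 (final a-epenthesis): the form ends in the consonant /x/, so [a] is inserted word-finally. /luebaozworuugeix/ → luebaozworuugeixa.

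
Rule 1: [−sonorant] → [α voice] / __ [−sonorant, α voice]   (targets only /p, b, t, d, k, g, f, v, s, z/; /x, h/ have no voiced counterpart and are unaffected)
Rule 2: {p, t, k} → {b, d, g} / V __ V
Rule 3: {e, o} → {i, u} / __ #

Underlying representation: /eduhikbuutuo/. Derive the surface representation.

Rule 1 (regressive voicing assimilation): /k/ precedes the voiced obstruent /b/, so it voices to [g] by assimilation. /eduhikbuutuo/ → eduhigbuutuo.
Rule 2 (intervocalic voicing): /t/ is a voiceless stop between vowels /u/ and /u/, so it voices to [d]. /eduhigbuutuo/ → eduhigbuuduo.
Rule 3 (final vowel raising): /o/ is a mid vowel in word-final position, so it raises to [u]. /eduhigbuuduo/ → eduhigbuuduu.

eduhigbuuduu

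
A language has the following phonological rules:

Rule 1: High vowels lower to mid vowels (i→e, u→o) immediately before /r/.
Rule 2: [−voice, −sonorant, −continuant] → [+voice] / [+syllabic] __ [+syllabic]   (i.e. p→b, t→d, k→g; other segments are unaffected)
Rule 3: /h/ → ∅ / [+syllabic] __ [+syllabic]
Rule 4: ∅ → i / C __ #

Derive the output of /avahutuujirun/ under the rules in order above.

avauduujeruni

Rule 1 (pre-rhotic lowering): /i/ is a high vowel immediately before /r/, so it lowers to [e]. /avahutuujirun/ → avahutuujerun.
Rule 2 (intervocalic voicing): /t/ is a voiceless stop between vowels /u/ and /u/, so it voices to [d]. /avahutuujerun/ → avahuduujerun.
Rule 3 (intervocalic h-deletion): /h/ occurs between vowels /a/ and /u/, so it deletes. /avahuduujerun/ → avauduujerun.
Rule 4 (final i-epenthesis): the form ends in the consonant /n/, so [i] is inserted word-finally. /avauduujerun/ → avauduujeruni.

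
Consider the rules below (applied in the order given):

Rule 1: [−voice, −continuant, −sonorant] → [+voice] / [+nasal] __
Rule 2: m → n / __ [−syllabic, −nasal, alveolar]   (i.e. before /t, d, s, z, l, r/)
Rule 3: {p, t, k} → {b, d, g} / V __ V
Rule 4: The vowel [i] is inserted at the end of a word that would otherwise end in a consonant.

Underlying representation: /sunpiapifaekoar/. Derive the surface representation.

sunbiabifaegoari

Rule 1 (post-nasal voicing): /p/ is a voiceless stop immediately after the nasal /n/, so it voices to [b]. /sunpiapifaekoar/ → sunbiapifaekoar.
Rule 2 (nasal place assimilation): no segment meets the environment; /sunbiapifaekoar/ is unchanged.
Rule 3 (intervocalic voicing): /p/ is a voiceless stop between vowels /a/ and /i/, so it voices to [b]. /k/ is a voiceless stop between vowels /e/ and /o/, so it voices to [g]. /sunbiapifaekoar/ → sunbiabifaegoar.
Rule 4 (final i-epenthesis): the form ends in the consonant /r/, so [i] is inserted word-finally. /sunbiabifaegoar/ → sunbiabifaegoari.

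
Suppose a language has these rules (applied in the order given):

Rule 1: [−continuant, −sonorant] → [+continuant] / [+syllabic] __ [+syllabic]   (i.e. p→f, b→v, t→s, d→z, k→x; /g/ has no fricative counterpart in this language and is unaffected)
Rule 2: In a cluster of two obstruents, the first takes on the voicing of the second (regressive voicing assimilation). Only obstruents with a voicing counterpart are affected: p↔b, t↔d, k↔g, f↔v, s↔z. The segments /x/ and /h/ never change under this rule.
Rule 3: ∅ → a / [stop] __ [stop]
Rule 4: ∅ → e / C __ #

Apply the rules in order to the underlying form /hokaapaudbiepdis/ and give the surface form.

hoxaafaudabiebadise

Rule 1 (intervocalic spirantization): /k/ is a stop between vowels /o/ and /a/, so it spirantizes to the fricative [x]. /p/ is a stop between vowels /a/ and /a/, so it spirantizes to the fricative [f]. /hokaapaudbiepdis/ → hoxaafaudbiepdis.
Rule 2 (regressive voicing assimilation): /p/ precedes the voiced obstruent /d/, so it voices to [b] by assimilation. /hoxaafaudbiepdis/ → hoxaafaudbiebdis.
Rule 3 (stop-cluster a-epenthesis): /d/ and /b/ form a stop–stop cluster, so [a] is inserted between them. /b/ and /d/ form a stop–stop cluster, so [a] is inserted between them. /hoxaafaudbiebdis/ → hoxaafaudabiebadis.
Rule 4 (final e-epenthesis): the form ends in the consonant /s/, so [e] is inserted word-finally. /hoxaafaudabiebadis/ → hoxaafaudabiebadise.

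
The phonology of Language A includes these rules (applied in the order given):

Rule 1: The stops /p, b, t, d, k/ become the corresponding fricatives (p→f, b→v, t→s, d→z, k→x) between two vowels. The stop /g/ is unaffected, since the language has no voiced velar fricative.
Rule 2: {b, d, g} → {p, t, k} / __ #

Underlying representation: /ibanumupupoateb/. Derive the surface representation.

Rule 1 (intervocalic spirantization): /b/ is a stop between vowels /i/ and /a/, so it spirantizes to the fricative [v]. /p/ is a stop between vowels /u/ and /u/, so it spirantizes to the fricative [f]. /p/ is a stop between vowels /u/ and /o/, so it spirantizes to the fricative [f]. /t/ is a stop between vowels /a/ and /e/, so it spirantizes to the fricative [s]. /ibanumupupoateb/ → ivanumufufoaseb.
Rule 2 (final devoicing): /b/ is a voiced stop in word-final position, so it devoices to [p]. /ivanumufufoaseb/ → ivanumufufoasep.

ivanumufufoasep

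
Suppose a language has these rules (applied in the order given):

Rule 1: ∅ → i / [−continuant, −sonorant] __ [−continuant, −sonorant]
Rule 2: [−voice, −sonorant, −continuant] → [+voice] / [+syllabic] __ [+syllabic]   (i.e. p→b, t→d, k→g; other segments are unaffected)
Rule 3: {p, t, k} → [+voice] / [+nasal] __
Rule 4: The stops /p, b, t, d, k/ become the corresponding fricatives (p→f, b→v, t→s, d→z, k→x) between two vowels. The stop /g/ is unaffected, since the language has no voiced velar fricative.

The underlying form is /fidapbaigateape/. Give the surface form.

Rule 1 (stop-cluster i-epenthesis): /p/ and /b/ form a stop–stop cluster, so [i] is inserted between them. /fidapbaigateape/ → fidapibaigateape.
Rule 2 (intervocalic voicing): /p/ is a voiceless stop between vowels /a/ and /i/, so it voices to [b]. /t/ is a voiceless stop between vowels /a/ and /e/, so it voices to [d]. /p/ is a voiceless stop between vowels /a/ and /e/, so it voices to [b]. /fidapibaigateape/ → fidabibaigadeabe.
Rule 3 (post-nasal voicing): no segment meets the environment; /fidabibaigadeabe/ is unchanged.
Rule 4 (intervocalic spirantization): /d/ is a stop between vowels /i/ and /a/, so it spirantizes to the fricative [z]. /b/ is a stop between vowels /a/ and /i/, so it spirantizes to the fricative [v]. /b/ is a stop between vowels /i/ and /a/, so it spirantizes to the fricative [v]. /d/ is a stop between vowels /a/ and /e/, so it spirantizes to the fricative [z]. /b/ is a stop between vowels /a/ and /e/, so it spirantizes to the fricative [v]. /fidabibaigadeabe/ → fizavivaigazeave.

fizavivaigazeave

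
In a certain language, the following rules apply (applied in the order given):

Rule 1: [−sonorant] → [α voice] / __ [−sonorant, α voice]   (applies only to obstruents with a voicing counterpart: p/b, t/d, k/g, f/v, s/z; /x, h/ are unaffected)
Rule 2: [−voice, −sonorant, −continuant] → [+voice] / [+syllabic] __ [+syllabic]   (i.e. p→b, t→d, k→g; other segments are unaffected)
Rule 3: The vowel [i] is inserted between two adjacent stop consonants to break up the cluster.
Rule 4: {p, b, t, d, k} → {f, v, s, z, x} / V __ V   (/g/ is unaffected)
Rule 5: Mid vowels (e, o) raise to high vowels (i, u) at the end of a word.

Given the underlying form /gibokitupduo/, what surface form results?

Rule 1 (regressive voicing assimilation): /p/ precedes the voiced obstruent /d/, so it voices to [b] by assimilation. /gibokitupduo/ → gibokitubduo.
Rule 2 (intervocalic voicing): /k/ is a voiceless stop between vowels /o/ and /i/, so it voices to [g]. /t/ is a voiceless stop between vowels /i/ and /u/, so it voices to [d]. /gibokitubduo/ → gibogidubduo.
Rule 3 (stop-cluster i-epenthesis): /b/ and /d/ form a stop–stop cluster, so [i] is inserted between them. /gibogidubduo/ → gibogidubiduo.
Rule 4 (intervocalic spirantization): /b/ is a stop between vowels /i/ and /o/, so it spirantizes to the fricative [v]. /d/ is a stop between vowels /i/ and /u/, so it spirantizes to the fricative [z]. /b/ is a stop between vowels /u/ and /i/, so it spirantizes to the fricative [v]. /d/ is a stop between vowels /i/ and /u/, so it spirantizes to the fricative [z]. /gibogidubiduo/ → givogizuvizuo.
Rule 5 (final vowel raising): /o/ is a mid vowel in word-final position, so it raises to [u]. /givogizuvizuo/ → givogizuvizuu.

givogizuvizuu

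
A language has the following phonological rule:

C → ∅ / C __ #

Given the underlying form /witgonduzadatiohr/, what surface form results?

witgonduzadatioh

/r/ is the second consonant of a word-final cluster /hr/, so it deletes.
Surface form: [witgonduzadatioh].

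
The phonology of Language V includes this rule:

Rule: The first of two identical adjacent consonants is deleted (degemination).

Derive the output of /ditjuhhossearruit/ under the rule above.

ditjuhosearuit

/hh/ is a geminate; the first /h/ deletes.
/ss/ is a geminate; the first /s/ deletes.
/rr/ is a geminate; the first /r/ deletes.
The other instances of /d/, /t/, /j/, /h/, /s/, /r/ do not occur in the required environment and remain unchanged.
Surface form: [ditjuhosearuit].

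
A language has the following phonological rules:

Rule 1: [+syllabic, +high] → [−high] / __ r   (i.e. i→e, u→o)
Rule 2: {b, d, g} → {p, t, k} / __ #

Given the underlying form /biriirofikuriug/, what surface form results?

Rule 1 (pre-rhotic lowering): /i/ is a high vowel immediately before /r/, so it lowers to [e]. /i/ is a high vowel immediately before /r/, so it lowers to [e]. /u/ is a high vowel immediately before /r/, so it lowers to [o]. /biriirofikuriug/ → berierofikoriug.
Rule 2 (final devoicing): /g/ is a voiced stop in word-final position, so it devoices to [k]. /berierofikoriug/ → berierofikoriuk.

berierofikoriuk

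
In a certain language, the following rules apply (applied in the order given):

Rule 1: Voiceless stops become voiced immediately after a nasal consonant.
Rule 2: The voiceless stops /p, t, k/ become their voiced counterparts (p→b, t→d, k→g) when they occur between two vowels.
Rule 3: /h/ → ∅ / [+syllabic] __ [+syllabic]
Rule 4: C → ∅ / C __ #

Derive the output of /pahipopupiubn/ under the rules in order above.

paibobubiub

Rule 1 (post-nasal voicing): no segment meets the environment; /pahipopupiubn/ is unchanged.
Rule 2 (intervocalic voicing): /p/ is a voiceless stop between vowels /i/ and /o/, so it voices to [b]. /p/ is a voiceless stop between vowels /o/ and /u/, so it voices to [b]. /p/ is a voiceless stop between vowels /u/ and /i/, so it voices to [b]. /pahipopupiubn/ → pahibobubiubn.
Rule 3 (intervocalic h-deletion): /h/ occurs between vowels /a/ and /i/, so it deletes. /pahibobubiubn/ → paibobubiubn.
Rule 4 (final cluster simplification): /n/ is the second consonant of a word-final cluster /bn/, so it deletes. /paibobubiubn/ → paibobubiub.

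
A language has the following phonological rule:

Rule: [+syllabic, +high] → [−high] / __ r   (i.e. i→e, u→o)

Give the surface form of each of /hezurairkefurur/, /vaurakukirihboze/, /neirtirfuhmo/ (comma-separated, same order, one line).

/hezurairkefurur/: /u/ is a high vowel immediately before /r/, so it lowers to [o]. /i/ is a high vowel immediately before /r/, so it lowers to [e]. /u/ is a high vowel immediately before /r/, so it lowers to [o]. /u/ is a high vowel immediately before /r/, so it lowers to [o]. → [hezoraerkeforor].
/vaurakukirihboze/: /u/ is a high vowel immediately before /r/, so it lowers to [o]. /i/ is a high vowel immediately before /r/, so it lowers to [e]. → [vaorakukerihboze].
/neirtirfuhmo/: /i/ is a high vowel immediately before /r/, so it lowers to [e]. /i/ is a high vowel immediately before /r/, so it lowers to [e]. → [neerterfuhmo].

hezoraerkeforor, vaorakukerihboze, neerterfuhmo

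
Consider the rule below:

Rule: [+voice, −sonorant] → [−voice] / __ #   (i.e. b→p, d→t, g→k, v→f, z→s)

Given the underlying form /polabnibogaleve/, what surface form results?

No segment of /polabnibogaleve/ meets the structural description of the rule, so the form surfaces unchanged.

polabnibogaleve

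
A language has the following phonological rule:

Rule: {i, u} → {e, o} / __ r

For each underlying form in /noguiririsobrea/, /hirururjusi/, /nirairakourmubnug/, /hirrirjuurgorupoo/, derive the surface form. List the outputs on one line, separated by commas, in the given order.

/noguiririsobrea/: /i/ is a high vowel immediately before /r/, so it lowers to [e]. /i/ is a high vowel immediately before /r/, so it lowers to [e]. → [noguererisobrea].
/hirururjusi/: /i/ is a high vowel immediately before /r/, so it lowers to [e]. /u/ is a high vowel immediately before /r/, so it lowers to [o]. /u/ is a high vowel immediately before /r/, so it lowers to [o]. → [herororjusi].
/nirairakourmubnug/: /i/ is a high vowel immediately before /r/, so it lowers to [e]. /i/ is a high vowel immediately before /r/, so it lowers to [e]. /u/ is a high vowel immediately before /r/, so it lowers to [o]. → [neraerakoormubnug].
/hirrirjuurgorupoo/: /i/ is a high vowel immediately before /r/, so it lowers to [e]. /i/ is a high vowel immediately before /r/, so it lowers to [e]. /u/ is a high vowel immediately before /r/, so it lowers to [o]. → [herrerjuorgorupoo].

noguererisobrea, herororjusi, neraerakoormubnug, herrerjuorgorupoo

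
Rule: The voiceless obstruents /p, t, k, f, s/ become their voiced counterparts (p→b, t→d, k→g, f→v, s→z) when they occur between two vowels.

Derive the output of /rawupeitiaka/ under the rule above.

/p/ is a voiceless obstruent between vowels /u/ and /e/, so it voices to [b].
/t/ is a voiceless obstruent between vowels /i/ and /i/, so it voices to [d].
/k/ is a voiceless obstruent between vowels /a/ and /a/, so it voices to [g].
Surface form: [rawubeidiaga].

rawubeidiaga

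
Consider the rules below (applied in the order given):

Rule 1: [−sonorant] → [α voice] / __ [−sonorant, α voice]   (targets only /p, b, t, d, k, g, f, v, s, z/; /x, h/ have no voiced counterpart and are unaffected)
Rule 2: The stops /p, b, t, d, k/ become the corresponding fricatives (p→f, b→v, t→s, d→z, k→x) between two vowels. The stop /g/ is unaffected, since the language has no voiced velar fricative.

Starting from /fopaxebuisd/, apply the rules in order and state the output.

fofaxevuizd

Rule 1 (regressive voicing assimilation): /s/ precedes the voiced obstruent /d/, so it voices to [z] by assimilation. /fopaxebuisd/ → fopaxebuizd.
Rule 2 (intervocalic spirantization): /p/ is a stop between vowels /o/ and /a/, so it spirantizes to the fricative [f]. /b/ is a stop between vowels /e/ and /u/, so it spirantizes to the fricative [v]. /fopaxebuizd/ → fofaxevuizd.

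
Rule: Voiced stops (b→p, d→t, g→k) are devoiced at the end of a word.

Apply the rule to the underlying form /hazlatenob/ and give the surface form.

hazlatenop

/b/ is a voiced stop in word-final position, so it devoices to [p].
Surface form: [hazlatenop].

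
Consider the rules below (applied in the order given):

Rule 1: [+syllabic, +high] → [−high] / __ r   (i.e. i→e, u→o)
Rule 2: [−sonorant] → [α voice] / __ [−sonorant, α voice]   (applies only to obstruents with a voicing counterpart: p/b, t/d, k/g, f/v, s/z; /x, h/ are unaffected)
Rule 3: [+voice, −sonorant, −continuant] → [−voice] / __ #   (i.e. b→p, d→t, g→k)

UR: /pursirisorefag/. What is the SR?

Rule 1 (pre-rhotic lowering): /u/ is a high vowel immediately before /r/, so it lowers to [o]. /i/ is a high vowel immediately before /r/, so it lowers to [e]. /pursirisorefag/ → porserisorefag.
Rule 2 (regressive voicing assimilation): no segment meets the environment; /porserisorefag/ is unchanged.
Rule 3 (final devoicing): /g/ is a voiced stop in word-final position, so it devoices to [k]. /porserisorefag/ → porserisorefak.

porserisorefak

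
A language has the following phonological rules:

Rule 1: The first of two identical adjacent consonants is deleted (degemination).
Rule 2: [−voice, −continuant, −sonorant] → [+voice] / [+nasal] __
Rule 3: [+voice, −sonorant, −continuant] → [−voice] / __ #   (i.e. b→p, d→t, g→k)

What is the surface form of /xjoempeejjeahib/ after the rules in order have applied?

xjoembeejeahip

Rule 1 (degemination): /jj/ is a geminate; the first /j/ deletes. /xjoempeejjeahib/ → xjoempeejeahib.
Rule 2 (post-nasal voicing): /p/ is a voiceless stop immediately after the nasal /m/, so it voices to [b]. /xjoempeejeahib/ → xjoembeejeahib.
Rule 3 (final devoicing): /b/ is a voiced stop in word-final position, so it devoices to [p]. /xjoembeejeahib/ → xjoembeejeahip.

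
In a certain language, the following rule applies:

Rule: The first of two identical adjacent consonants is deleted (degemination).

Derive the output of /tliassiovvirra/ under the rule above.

/ss/ is a geminate; the first /s/ deletes.
/vv/ is a geminate; the first /v/ deletes.
/rr/ is a geminate; the first /r/ deletes.
Surface form: [tliasiovira].

tliasiovira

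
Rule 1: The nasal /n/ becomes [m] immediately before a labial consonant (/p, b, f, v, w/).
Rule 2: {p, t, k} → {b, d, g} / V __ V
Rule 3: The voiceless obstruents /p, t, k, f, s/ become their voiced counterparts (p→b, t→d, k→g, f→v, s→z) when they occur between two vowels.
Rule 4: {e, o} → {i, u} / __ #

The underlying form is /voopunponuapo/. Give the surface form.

Rule 1 (nasal place assimilation): /n/ precedes the labial consonant /p/, so it assimilates in place to [m]. /voopunponuapo/ → voopumponuapo.
Rule 2 (intervocalic voicing): /p/ is a voiceless stop between vowels /o/ and /u/, so it voices to [b]. /p/ is a voiceless stop between vowels /a/ and /o/, so it voices to [b]. /voopumponuapo/ → voobumponuabo.
Rule 3 (intervocalic voicing): no segment meets the environment; /voobumponuabo/ is unchanged.
Rule 4 (final vowel raising): /o/ is a mid vowel in word-final position, so it raises to [u]. /voobumponuabo/ → voobumponuabu.

voobumponuabu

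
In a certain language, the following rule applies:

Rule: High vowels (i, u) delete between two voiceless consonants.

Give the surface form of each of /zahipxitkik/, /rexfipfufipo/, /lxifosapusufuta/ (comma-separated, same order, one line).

/zahipxitkik/: /i/ is a high vowel flanked by voiceless consonants /h/ and /p/, so it deletes. /i/ is a high vowel flanked by voiceless consonants /x/ and /t/, so it deletes. /i/ is a high vowel flanked by voiceless consonants /k/ and /k/, so it deletes. → [zahpxtkk].
/rexfipfufipo/: /i/ is a high vowel flanked by voiceless consonants /f/ and /p/, so it deletes. /u/ is a high vowel flanked by voiceless consonants /f/ and /f/, so it deletes. /i/ is a high vowel flanked by voiceless consonants /f/ and /p/, so it deletes. → [rexfpffpo].
/lxifosapusufuta/: /i/ is a high vowel flanked by voiceless consonants /x/ and /f/, so it deletes. /u/ is a high vowel flanked by voiceless consonants /p/ and /s/, so it deletes. /u/ is a high vowel flanked by voiceless consonants /s/ and /f/, so it deletes. /u/ is a high vowel flanked by voiceless consonants /f/ and /t/, so it deletes. → [lxfosapsfta].

zahpxtkk, rexfpffpo, lxfosapsfta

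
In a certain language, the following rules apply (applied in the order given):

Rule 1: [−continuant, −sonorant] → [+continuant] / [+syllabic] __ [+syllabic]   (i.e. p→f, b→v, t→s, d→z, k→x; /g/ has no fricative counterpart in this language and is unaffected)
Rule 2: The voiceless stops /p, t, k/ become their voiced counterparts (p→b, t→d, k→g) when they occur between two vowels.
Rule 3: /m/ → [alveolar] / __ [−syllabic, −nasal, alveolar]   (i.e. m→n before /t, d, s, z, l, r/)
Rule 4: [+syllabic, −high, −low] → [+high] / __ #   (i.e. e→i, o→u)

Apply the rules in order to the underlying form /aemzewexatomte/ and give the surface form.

aenzewexasonti

Rule 1 (intervocalic spirantization): /t/ is a stop between vowels /a/ and /o/, so it spirantizes to the fricative [s]. /aemzewexatomte/ → aemzewexasomte.
Rule 2 (intervocalic voicing): no segment meets the environment; /aemzewexasomte/ is unchanged.
Rule 3 (nasal place assimilation): /m/ precedes the alveolar consonant /z/, so it assimilates in place to [n]. /m/ precedes the alveolar consonant /t/, so it assimilates in place to [n]. /aemzewexasomte/ → aenzewexasonte.
Rule 4 (final vowel raising): /e/ is a mid vowel in word-final position, so it raises to [i]. /aenzewexasonte/ → aenzewexasonti.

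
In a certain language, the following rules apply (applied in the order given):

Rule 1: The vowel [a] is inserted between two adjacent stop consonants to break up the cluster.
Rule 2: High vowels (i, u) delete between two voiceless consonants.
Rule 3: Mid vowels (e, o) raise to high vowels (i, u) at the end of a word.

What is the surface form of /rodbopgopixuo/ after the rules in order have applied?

rodabopagopxuu

Rule 1 (stop-cluster a-epenthesis): /d/ and /b/ form a stop–stop cluster, so [a] is inserted between them. /p/ and /g/ form a stop–stop cluster, so [a] is inserted between them. /rodbopgopixuo/ → rodabopagopixuo.
Rule 2 (high vowel syncope): /i/ is a high vowel flanked by voiceless consonants /p/ and /x/, so it deletes. /rodabopagopixuo/ → rodabopagopxuo.
Rule 3 (final vowel raising): /o/ is a mid vowel in word-final position, so it raises to [u]. /rodabopagopxuo/ → rodabopagopxuu.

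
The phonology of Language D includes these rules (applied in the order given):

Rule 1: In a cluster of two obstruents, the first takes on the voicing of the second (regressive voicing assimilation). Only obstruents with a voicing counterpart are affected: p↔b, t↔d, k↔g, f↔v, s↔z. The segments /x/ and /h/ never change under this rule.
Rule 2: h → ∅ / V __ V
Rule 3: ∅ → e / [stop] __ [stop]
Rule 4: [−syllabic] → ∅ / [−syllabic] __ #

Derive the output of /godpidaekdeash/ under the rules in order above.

gotepidaegedeas

Rule 1 (regressive voicing assimilation): /d/ precedes the voiceless obstruent /p/, so it devoices to [t] by assimilation. /k/ precedes the voiced obstruent /d/, so it voices to [g] by assimilation. /godpidaekdeash/ → gotpidaegdeash.
Rule 2 (intervocalic h-deletion): no segment meets the environment; /gotpidaegdeash/ is unchanged.
Rule 3 (stop-cluster e-epenthesis): /t/ and /p/ form a stop–stop cluster, so [e] is inserted between them. /g/ and /d/ form a stop–stop cluster, so [e] is inserted between them. /gotpidaegdeash/ → gotepidaegedeash.
Rule 4 (final cluster simplification): /h/ is the second consonant of a word-final cluster /sh/, so it deletes. /gotepidaegedeash/ → gotepidaegedeas.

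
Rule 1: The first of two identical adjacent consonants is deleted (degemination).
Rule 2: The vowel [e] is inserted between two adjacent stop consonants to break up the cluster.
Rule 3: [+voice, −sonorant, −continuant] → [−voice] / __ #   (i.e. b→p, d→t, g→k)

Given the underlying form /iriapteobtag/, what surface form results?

iriapeteobetak

Rule 1 (degemination): no segment meets the environment; /iriapteobtag/ is unchanged.
Rule 2 (stop-cluster e-epenthesis): /p/ and /t/ form a stop–stop cluster, so [e] is inserted between them. /b/ and /t/ form a stop–stop cluster, so [e] is inserted between them. /iriapteobtag/ → iriapeteobetag.
Rule 3 (final devoicing): /g/ is a voiced stop in word-final position, so it devoices to [k]. /iriapeteobetag/ → iriapeteobetak.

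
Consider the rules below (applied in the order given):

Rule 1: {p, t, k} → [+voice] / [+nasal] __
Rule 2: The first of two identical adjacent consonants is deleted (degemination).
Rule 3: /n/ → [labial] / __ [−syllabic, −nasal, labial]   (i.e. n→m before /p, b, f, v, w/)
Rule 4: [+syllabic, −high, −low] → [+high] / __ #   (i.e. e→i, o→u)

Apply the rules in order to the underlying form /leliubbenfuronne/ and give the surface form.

Rule 1 (post-nasal voicing): no segment meets the environment; /leliubbenfuronne/ is unchanged.
Rule 2 (degemination): /bb/ is a geminate; the first /b/ deletes. /nn/ is a geminate; the first /n/ deletes. /leliubbenfuronne/ → leliubenfurone.
Rule 3 (nasal place assimilation): /n/ precedes the labial consonant /f/, so it assimilates in place to [m]. /leliubenfurone/ → leliubemfurone.
Rule 4 (final vowel raising): /e/ is a mid vowel in word-final position, so it raises to [i]. /leliubemfurone/ → leliubemfuroni.

leliubemfuroni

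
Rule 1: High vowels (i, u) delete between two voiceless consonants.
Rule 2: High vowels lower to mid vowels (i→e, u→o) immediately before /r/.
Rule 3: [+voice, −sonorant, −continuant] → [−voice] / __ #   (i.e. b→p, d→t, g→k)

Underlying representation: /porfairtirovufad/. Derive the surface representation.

porfaerterovufat

Rule 1 (high vowel syncope): no segment meets the environment; /porfairtirovufad/ is unchanged.
Rule 2 (pre-rhotic lowering): /i/ is a high vowel immediately before /r/, so it lowers to [e]. /i/ is a high vowel immediately before /r/, so it lowers to [e]. /porfairtirovufad/ → porfaerterovufad.
Rule 3 (final devoicing): /d/ is a voiced stop in word-final position, so it devoices to [t]. /porfaerterovufad/ → porfaerterovufat.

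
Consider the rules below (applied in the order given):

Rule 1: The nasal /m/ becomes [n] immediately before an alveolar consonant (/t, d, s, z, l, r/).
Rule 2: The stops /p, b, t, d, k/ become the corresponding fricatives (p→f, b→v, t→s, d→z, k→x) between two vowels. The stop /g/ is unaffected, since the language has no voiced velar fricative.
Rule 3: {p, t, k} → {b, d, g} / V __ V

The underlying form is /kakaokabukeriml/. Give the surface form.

Rule 1 (nasal place assimilation): /m/ precedes the alveolar consonant /l/, so it assimilates in place to [n]. /kakaokabukeriml/ → kakaokabukerinl.
Rule 2 (intervocalic spirantization): /k/ is a stop between vowels /a/ and /a/, so it spirantizes to the fricative [x]. /k/ is a stop between vowels /o/ and /a/, so it spirantizes to the fricative [x]. /b/ is a stop between vowels /a/ and /u/, so it spirantizes to the fricative [v]. /k/ is a stop between vowels /u/ and /e/, so it spirantizes to the fricative [x]. /kakaokabukerinl/ → kaxaoxavuxerinl.
Rule 3 (intervocalic voicing): no segment meets the environment; /kaxaoxavuxerinl/ is unchanged.

kaxaoxavuxerinl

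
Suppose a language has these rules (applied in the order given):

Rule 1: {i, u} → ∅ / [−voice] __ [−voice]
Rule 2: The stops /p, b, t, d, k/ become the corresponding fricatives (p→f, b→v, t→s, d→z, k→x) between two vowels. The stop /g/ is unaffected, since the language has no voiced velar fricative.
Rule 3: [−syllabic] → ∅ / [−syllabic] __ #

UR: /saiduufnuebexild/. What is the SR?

Rule 1 (high vowel syncope): no segment meets the environment; /saiduufnuebexild/ is unchanged.
Rule 2 (intervocalic spirantization): /d/ is a stop between vowels /i/ and /u/, so it spirantizes to the fricative [z]. /b/ is a stop between vowels /e/ and /e/, so it spirantizes to the fricative [v]. /saiduufnuebexild/ → saizuufnuevexild.
Rule 3 (final cluster simplification): /d/ is the second consonant of a word-final cluster /ld/, so it deletes. /saizuufnuevexild/ → saizuufnuevexil.

saizuufnuevexil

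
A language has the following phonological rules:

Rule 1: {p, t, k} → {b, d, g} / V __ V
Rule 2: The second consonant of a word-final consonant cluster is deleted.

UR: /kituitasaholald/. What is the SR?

kiduidasaholal

Rule 1 (intervocalic voicing): /t/ is a voiceless stop between vowels /i/ and /u/, so it voices to [d]. /t/ is a voiceless stop between vowels /i/ and /a/, so it voices to [d]. /kituitasaholald/ → kiduidasaholald.
Rule 2 (final cluster simplification): /d/ is the second consonant of a word-final cluster /ld/, so it deletes. /kiduidasaholald/ → kiduidasaholal.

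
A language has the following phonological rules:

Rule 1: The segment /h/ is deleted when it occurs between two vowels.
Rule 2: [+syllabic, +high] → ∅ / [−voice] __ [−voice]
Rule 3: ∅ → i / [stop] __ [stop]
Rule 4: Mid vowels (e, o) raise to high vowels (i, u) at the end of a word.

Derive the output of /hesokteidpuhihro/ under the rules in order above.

hesokiteidipuihru

Rule 1 (intervocalic h-deletion): /h/ occurs between vowels /u/ and /i/, so it deletes. /hesokteidpuhihro/ → hesokteidpuihro.
Rule 2 (high vowel syncope): no segment meets the environment; /hesokteidpuihro/ is unchanged.
Rule 3 (stop-cluster i-epenthesis): /k/ and /t/ form a stop–stop cluster, so [i] is inserted between them. /d/ and /p/ form a stop–stop cluster, so [i] is inserted between them. /hesokteidpuihro/ → hesokiteidipuihro.
Rule 4 (final vowel raising): /o/ is a mid vowel in word-final position, so it raises to [u]. /hesokiteidipuihro/ → hesokiteidipuihru.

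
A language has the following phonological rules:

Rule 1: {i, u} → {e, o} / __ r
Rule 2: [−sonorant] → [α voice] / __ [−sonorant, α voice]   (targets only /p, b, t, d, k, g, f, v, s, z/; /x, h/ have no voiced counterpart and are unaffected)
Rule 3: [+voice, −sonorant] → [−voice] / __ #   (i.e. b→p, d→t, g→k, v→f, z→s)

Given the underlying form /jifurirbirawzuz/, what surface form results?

Rule 1 (pre-rhotic lowering): /u/ is a high vowel immediately before /r/, so it lowers to [o]. /i/ is a high vowel immediately before /r/, so it lowers to [e]. /i/ is a high vowel immediately before /r/, so it lowers to [e]. /jifurirbirawzuz/ → jiforerberawzuz.
Rule 2 (regressive voicing assimilation): no segment meets the environment; /jiforerberawzuz/ is unchanged.
Rule 3 (final devoicing): /z/ is a voiced obstruent in word-final position, so it devoices to [s]. /jiforerberawzuz/ → jiforerberawzus.

jiforerberawzus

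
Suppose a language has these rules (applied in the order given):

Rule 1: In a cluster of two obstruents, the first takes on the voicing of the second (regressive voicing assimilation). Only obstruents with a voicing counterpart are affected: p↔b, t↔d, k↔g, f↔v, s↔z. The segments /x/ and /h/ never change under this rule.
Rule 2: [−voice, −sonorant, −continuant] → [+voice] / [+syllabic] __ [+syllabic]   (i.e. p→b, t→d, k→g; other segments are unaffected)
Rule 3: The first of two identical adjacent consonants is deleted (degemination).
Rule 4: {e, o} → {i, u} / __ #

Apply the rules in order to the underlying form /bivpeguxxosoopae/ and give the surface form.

bifpeguxosoobai

Rule 1 (regressive voicing assimilation): /v/ precedes the voiceless obstruent /p/, so it devoices to [f] by assimilation. /bivpeguxxosoopae/ → bifpeguxxosoopae.
Rule 2 (intervocalic voicing): /p/ is a voiceless stop between vowels /o/ and /a/, so it voices to [b]. /bifpeguxxosoopae/ → bifpeguxxosoobae.
Rule 3 (degemination): /xx/ is a geminate; the first /x/ deletes. /bifpeguxxosoobae/ → bifpeguxosoobae.
Rule 4 (final vowel raising): /e/ is a mid vowel in word-final position, so it raises to [i]. /bifpeguxosoobae/ → bifpeguxosoobai.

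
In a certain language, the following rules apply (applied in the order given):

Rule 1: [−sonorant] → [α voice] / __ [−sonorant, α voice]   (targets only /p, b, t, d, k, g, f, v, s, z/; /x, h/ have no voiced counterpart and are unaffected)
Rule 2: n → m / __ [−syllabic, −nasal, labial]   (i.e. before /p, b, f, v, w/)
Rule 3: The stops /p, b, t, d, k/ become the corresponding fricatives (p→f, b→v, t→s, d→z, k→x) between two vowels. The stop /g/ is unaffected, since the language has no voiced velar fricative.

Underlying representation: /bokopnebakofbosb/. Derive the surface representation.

boxopnevaxovbozb

Rule 1 (regressive voicing assimilation): /f/ precedes the voiced obstruent /b/, so it voices to [v] by assimilation. /s/ precedes the voiced obstruent /b/, so it voices to [z] by assimilation. /bokopnebakofbosb/ → bokopnebakovbozb.
Rule 2 (nasal place assimilation): no segment meets the environment; /bokopnebakovbozb/ is unchanged.
Rule 3 (intervocalic spirantization): /k/ is a stop between vowels /o/ and /o/, so it spirantizes to the fricative [x]. /b/ is a stop between vowels /e/ and /a/, so it spirantizes to the fricative [v]. /k/ is a stop between vowels /a/ and /o/, so it spirantizes to the fricative [x]. /bokopnebakovbozb/ → boxopnevaxovbozb.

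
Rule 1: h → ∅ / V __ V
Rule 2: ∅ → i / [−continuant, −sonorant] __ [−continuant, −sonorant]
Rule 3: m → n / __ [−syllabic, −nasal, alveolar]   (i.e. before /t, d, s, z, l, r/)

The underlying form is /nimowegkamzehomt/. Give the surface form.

Rule 1 (intervocalic h-deletion): /h/ occurs between vowels /e/ and /o/, so it deletes. /nimowegkamzehomt/ → nimowegkamzeomt.
Rule 2 (stop-cluster i-epenthesis): /g/ and /k/ form a stop–stop cluster, so [i] is inserted between them. /nimowegkamzeomt/ → nimowegikamzeomt.
Rule 3 (nasal place assimilation): /m/ precedes the alveolar consonant /z/, so it assimilates in place to [n]. /m/ precedes the alveolar consonant /t/, so it assimilates in place to [n]. /nimowegikamzeomt/ → nimowegikanzeont.

nimowegikanzeont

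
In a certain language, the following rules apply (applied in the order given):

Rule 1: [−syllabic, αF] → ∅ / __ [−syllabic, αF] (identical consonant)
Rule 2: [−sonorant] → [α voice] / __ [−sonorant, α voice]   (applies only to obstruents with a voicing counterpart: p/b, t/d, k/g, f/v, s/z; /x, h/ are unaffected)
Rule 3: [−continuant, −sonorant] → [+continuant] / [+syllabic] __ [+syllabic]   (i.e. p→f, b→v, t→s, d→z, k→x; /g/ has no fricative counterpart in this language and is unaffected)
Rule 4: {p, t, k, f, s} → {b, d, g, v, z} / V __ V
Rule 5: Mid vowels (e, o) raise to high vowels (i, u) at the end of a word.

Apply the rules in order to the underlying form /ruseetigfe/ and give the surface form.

ruzeezikfi

Rule 1 (degemination): no segment meets the environment; /ruseetigfe/ is unchanged.
Rule 2 (regressive voicing assimilation): /g/ precedes the voiceless obstruent /f/, so it devoices to [k] by assimilation. /ruseetigfe/ → ruseetikfe.
Rule 3 (intervocalic spirantization): /t/ is a stop between vowels /e/ and /i/, so it spirantizes to the fricative [s]. /ruseetikfe/ → ruseesikfe.
Rule 4 (intervocalic voicing): /s/ is a voiceless obstruent between vowels /u/ and /e/, so it voices to [z]. /s/ is a voiceless obstruent between vowels /e/ and /i/, so it voices to [z]. /ruseesikfe/ → ruzeezikfe.
Rule 5 (final vowel raising): /e/ is a mid vowel in word-final position, so it raises to [i]. /ruzeezikfe/ → ruzeezikfi.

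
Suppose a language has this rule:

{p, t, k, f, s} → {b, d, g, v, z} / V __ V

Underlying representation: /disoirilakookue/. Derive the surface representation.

dizoirilagoogue

/s/ is a voiceless obstruent between vowels /i/ and /o/, so it voices to [z].
/k/ is a voiceless obstruent between vowels /a/ and /o/, so it voices to [g].
/k/ is a voiceless obstruent between vowels /o/ and /u/, so it voices to [g].
Surface form: [dizoirilagoogue].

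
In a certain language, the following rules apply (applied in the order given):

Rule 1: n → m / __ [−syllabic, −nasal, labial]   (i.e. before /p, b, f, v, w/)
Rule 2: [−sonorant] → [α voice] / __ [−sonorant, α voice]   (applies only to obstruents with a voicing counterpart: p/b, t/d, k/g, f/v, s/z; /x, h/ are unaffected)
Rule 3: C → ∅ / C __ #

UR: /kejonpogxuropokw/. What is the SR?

Rule 1 (nasal place assimilation): /n/ precedes the labial consonant /p/, so it assimilates in place to [m]. /kejonpogxuropokw/ → kejompogxuropokw.
Rule 2 (regressive voicing assimilation): /g/ precedes the voiceless obstruent /x/, so it devoices to [k] by assimilation. /kejompogxuropokw/ → kejompokxuropokw.
Rule 3 (final cluster simplification): /w/ is the second consonant of a word-final cluster /kw/, so it deletes. /kejompokxuropokw/ → kejompokxuropok.

kejompokxuropok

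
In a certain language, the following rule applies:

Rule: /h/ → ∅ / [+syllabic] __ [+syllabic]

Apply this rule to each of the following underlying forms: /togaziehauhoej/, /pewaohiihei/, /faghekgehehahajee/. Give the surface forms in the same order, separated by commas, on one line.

togazieauoej, pewaoiiei, faghekgeeaajee

/togaziehauhoej/: /h/ occurs between vowels /e/ and /a/, so it deletes. /h/ occurs between vowels /u/ and /o/, so it deletes. → [togazieauoej].
/pewaohiihei/: /h/ occurs between vowels /o/ and /i/, so it deletes. /h/ occurs between vowels /i/ and /e/, so it deletes. → [pewaoiiei].
/faghekgehehahajee/: /h/ occurs between vowels /e/ and /e/, so it deletes. /h/ occurs between vowels /e/ and /a/, so it deletes. /h/ occurs between vowels /a/ and /a/, so it deletes. → [faghekgeeaajee].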